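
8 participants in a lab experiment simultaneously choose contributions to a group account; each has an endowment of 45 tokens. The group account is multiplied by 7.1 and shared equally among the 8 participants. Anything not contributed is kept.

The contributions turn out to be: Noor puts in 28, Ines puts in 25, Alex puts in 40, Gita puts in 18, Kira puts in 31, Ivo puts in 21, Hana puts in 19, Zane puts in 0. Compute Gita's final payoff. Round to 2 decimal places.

Total contributed: 28 + 25 + 40 + 18 + 31 + 21 + 19 + 0 = 182.
Each receives 7.1 × 182 / 8 = 161.53 from the group account.
Gita keeps 45 − 18 = 27, so Gita's payoff is 27 + 161.53 = 188.53.

188.53 tokens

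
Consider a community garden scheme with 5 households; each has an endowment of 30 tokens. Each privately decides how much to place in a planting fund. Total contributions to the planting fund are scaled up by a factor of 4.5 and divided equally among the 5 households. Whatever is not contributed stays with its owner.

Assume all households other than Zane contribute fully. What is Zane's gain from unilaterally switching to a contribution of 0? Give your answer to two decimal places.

3.00 tokens

Switching from a contribution of 30 to 0 lets Zane keep an extra 30 tokens, but lowers the planting fund by 30, which costs Zane their own share of that drop: 4.5/5 × 30 = 27.00.
Net gain = 30 − 27.00 = 3.00. The private return per contributed unit (0.9000) is below 1, so free-riding is indeed the best response regardless of what the others do.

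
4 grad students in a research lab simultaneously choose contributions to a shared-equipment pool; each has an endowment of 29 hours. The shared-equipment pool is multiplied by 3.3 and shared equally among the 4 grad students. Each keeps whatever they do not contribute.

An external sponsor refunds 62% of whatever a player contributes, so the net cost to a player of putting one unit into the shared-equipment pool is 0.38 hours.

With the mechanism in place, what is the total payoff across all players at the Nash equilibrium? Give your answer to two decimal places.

454.72 hours

Under the mechanism each unit contributed yields (3.3/4) / 0.38 = 2.1711 back to its contributor per unit of net cost, which exceeds 1, making full contribution the dominant choice for everyone.
So the Nash equilibrium is full contribution by all 4; the group earns 4 × (29 × 0.62 + 3.3 × 29) = 454.72.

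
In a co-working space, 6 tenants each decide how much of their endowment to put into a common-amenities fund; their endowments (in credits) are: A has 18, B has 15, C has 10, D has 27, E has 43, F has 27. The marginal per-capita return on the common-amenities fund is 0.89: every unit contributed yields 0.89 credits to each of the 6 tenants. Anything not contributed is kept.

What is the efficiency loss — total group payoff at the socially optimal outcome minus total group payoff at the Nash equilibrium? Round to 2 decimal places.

The private return per contributed unit is 0.89 < 1 for everyone, so the Nash equilibrium is zero contribution and the group total is Σ E_j = 18 + 15 + 10 + 27 + 43 + 27 = 140.
Each contributed unit returns 5.340 to the group, so the social optimum is full contribution by everyone: group total = 5.340 × 140 = 747.60.
Efficiency loss = (5.340 − 1) × 140 = 607.60.

607.60 credits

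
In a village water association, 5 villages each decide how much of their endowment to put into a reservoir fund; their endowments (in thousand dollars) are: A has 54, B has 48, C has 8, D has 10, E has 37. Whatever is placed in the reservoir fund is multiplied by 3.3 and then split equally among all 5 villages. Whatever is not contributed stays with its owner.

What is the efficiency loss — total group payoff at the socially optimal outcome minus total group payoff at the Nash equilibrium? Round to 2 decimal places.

361.10 thousand dollars

The private return per contributed unit is 3.3/5 = 0.6600 < 1 for every player regardless of endowment, so the Nash equilibrium is zero contribution and the group total is Σ E_j = 54 + 48 + 8 + 10 + 37 = 157.
Each contributed unit returns 3.300 to the group, so the social optimum is full contribution by everyone: group total = 3.300 × 157 = 518.10.
Efficiency loss = (3.300 − 1) × 157 = 361.10.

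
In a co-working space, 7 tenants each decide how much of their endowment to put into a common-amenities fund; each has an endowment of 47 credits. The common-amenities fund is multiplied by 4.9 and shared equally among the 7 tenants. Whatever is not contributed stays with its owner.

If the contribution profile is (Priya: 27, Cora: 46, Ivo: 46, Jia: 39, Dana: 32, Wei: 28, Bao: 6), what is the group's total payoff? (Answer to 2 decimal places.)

1202.60 credits

Total contributed: 27 + 46 + 46 + 39 + 32 + 28 + 6 = 224; total kept: 7 × 47 − 224 = 105.
The common-amenities fund pays out 4.9 × 224 = 1097.60 in aggregate.
Group total = 105 + 1097.60 = 1202.60.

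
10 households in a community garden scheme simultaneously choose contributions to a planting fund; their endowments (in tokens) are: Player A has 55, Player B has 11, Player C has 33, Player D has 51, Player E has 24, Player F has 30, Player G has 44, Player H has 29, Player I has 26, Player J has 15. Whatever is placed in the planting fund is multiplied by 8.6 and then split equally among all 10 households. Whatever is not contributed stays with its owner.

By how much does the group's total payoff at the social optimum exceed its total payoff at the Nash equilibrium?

The private return per contributed unit is 8.6/10 = 0.8600 < 1 for every player regardless of endowment, so the Nash equilibrium is zero contribution and the group total is Σ E_j = 55 + 11 + 33 + 51 + 24 + 30 + 44 + 29 + 26 + 15 = 318.
Each contributed unit returns 8.600 to the group, so the social optimum is full contribution by everyone: group total = 8.600 × 318 = 2734.80.
Efficiency loss = (8.600 − 1) × 318 = 2416.80.

2416.80 tokens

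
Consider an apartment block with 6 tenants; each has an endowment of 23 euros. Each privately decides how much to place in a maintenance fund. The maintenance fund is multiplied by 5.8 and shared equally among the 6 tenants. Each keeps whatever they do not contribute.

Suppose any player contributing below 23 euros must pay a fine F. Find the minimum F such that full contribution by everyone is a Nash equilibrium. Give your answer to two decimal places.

0.77 euros

Given the others contribute fully, the best deviation is to contribute 0 (any partial contribution still incurs the fine and gives up units whose private return 0.9667 is below 1).
Deviating from 23 to 0 saves 23 euros but forfeits the deviator's share of the drop in the maintenance fund: 5.8/6 × 23 = 22.23.
So the deviation gain is 23 − 22.23 = 0.77, and the fine must be at least 0.77 euros to wipe it out.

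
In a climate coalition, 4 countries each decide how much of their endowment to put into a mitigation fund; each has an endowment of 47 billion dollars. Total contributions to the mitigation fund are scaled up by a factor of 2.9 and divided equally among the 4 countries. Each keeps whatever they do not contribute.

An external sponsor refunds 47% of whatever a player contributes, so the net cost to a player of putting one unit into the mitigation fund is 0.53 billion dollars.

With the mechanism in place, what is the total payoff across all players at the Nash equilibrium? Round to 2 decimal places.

633.56 billion dollars

With the mechanism, a contributed unit returns (2.9/4) / 0.53 = 1.3679 per unit of net cost to the contributor — now above 1 — so contributing fully is weakly dominant for every player.
At the Nash equilibrium everyone contributes 47. Group total payoff = 4 × (47 × 0.47 + 2.9 × 47) = 633.56.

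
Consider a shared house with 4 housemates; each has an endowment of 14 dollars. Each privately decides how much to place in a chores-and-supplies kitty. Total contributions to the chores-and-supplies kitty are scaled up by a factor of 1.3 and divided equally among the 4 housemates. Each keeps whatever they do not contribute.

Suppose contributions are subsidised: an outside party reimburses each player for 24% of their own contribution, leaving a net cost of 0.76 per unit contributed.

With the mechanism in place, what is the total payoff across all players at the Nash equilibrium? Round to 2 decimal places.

Even with the mechanism, each unit contributed returns only (1.3/4) / 0.76 = 0.4276 per unit of net cost, so contributing nothing is still dominant.
Everyone keeps their endowment and the group total is 4 × 14 = 56.

56.00 dollars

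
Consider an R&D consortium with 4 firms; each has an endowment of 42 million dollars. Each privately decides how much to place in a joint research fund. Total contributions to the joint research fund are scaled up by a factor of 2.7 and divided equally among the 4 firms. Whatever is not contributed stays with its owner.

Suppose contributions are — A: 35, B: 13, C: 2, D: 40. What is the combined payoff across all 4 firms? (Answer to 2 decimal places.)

Total contributed: 35 + 13 + 2 + 40 = 90; total kept: 4 × 42 − 90 = 78.
The joint research fund pays out 2.7 × 90 = 243.00 in aggregate.
Group total = 78 + 243.00 = 321.00.

321.00 million dollars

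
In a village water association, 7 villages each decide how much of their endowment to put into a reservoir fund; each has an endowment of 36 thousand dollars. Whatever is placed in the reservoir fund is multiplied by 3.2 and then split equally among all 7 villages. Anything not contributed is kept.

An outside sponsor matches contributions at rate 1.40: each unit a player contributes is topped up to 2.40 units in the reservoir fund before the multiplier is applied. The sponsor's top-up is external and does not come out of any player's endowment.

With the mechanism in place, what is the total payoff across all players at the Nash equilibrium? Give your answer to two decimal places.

1935.36 thousand dollars

With the mechanism, a contributed unit returns 3.2 × 2.40 / 7 = 1.0971 per unit of net cost to the contributor — now above 1 — so contributing fully is weakly dominant for every player.
So the Nash equilibrium is full contribution by all 7; the group earns 3.2 × 2.40 × 252 = 1935.36.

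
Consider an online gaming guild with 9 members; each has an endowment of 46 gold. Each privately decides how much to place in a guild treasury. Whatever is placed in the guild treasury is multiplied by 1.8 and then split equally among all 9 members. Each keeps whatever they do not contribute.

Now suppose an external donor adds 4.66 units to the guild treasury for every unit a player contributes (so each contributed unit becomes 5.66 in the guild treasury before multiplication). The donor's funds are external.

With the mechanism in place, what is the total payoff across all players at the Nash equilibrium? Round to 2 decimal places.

4217.83 gold

Under the mechanism each unit contributed yields 1.8 × 5.66 / 9 = 1.1320 back to its contributor per unit of net cost, which exceeds 1, making full contribution the dominant choice for everyone.
At the Nash equilibrium everyone contributes 46. Group total payoff = 1.8 × 5.66 × 414 = 4217.83.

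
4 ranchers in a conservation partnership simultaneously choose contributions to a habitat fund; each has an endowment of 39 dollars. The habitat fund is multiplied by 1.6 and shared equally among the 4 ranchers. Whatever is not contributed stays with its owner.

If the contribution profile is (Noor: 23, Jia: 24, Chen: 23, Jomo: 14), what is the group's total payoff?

206.40 dollars

Total contributed: 23 + 24 + 23 + 14 = 84; total kept: 4 × 39 − 84 = 72.
The habitat fund pays out 1.6 × 84 = 134.40 in aggregate.
Group total = 72 + 134.40 = 206.40.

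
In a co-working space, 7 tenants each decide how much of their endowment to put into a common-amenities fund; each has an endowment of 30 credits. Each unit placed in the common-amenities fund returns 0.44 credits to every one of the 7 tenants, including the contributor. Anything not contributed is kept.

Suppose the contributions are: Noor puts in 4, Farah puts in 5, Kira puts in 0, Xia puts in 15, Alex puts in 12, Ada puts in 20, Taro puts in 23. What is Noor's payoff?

Total contributed: 4 + 5 + 0 + 15 + 12 + 20 + 23 = 79.
Each receives 0.44 × 79 = 34.76 from the common-amenities fund.
Noor keeps 30 − 4 = 26, so Noor's payoff is 26 + 34.76 = 60.76.

60.76 credits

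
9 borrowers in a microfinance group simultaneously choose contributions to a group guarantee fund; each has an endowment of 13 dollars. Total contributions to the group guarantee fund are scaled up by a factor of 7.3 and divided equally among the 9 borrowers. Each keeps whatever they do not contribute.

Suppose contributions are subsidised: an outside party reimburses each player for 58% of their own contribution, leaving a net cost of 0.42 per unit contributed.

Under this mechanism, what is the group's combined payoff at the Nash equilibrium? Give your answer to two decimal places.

921.96 dollars

With the mechanism, a contributed unit returns (7.3/9) / 0.42 = 1.9312 per unit of net cost to the contributor — now above 1 — so contributing fully is weakly dominant for every player.
So the Nash equilibrium is full contribution by all 9; the group earns 9 × (13 × 0.58 + 7.3 × 13) = 921.96.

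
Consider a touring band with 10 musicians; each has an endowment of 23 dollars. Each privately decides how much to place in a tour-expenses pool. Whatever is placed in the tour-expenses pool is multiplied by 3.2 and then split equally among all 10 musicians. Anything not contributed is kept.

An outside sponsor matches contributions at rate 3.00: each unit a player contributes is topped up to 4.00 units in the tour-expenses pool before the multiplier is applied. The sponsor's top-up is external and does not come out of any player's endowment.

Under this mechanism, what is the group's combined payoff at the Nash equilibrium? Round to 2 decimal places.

2944.00 dollars

Under the mechanism each unit contributed yields 3.2 × 4.00 / 10 = 1.2800 back to its contributor per unit of net cost, which exceeds 1, making full contribution the dominant choice for everyone.
So the Nash equilibrium is full contribution by all 10; the group earns 3.2 × 4.00 × 230 = 2944.00.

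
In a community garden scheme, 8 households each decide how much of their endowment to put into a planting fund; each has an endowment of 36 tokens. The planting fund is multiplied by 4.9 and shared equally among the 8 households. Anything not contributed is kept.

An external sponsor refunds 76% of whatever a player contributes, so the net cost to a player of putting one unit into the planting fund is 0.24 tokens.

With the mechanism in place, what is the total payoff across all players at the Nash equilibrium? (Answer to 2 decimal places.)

1630.08 tokens

The effective private return per unit is now (4.9/8) / 0.24 = 2.5521 > 1, so every player's dominant strategy flips to full contribution.
At the Nash equilibrium everyone contributes 36. Group total payoff = 8 × (36 × 0.76 + 4.9 × 36) = 1630.08.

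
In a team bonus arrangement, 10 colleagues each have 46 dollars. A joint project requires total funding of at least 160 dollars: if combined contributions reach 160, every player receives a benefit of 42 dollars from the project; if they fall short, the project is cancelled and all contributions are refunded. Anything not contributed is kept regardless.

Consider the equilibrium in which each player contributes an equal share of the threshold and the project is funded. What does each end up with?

Equal share of the threshold: 160/10 = 16.
At this profile no one gains by cutting their contribution: any cut drops the total below 160, the project is cancelled, contributions are refunded, and the deviator ends with 46, which is less than 46 − 16 + 42 = 72. Contributing more than 16 just wastes the excess. So contributing exactly 16 is a best response.
Each player's payoff: 46 − 16 + 42 = 72.

72 dollars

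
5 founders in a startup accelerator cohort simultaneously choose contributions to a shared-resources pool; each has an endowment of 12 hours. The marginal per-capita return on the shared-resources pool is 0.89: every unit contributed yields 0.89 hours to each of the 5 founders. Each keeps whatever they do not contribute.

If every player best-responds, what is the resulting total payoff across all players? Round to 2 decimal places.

The private return per contributed unit is 0.89 < 1, so contributing 0 is dominant for every player. At the Nash equilibrium everyone keeps their 12, and the group total is 5 × 12 = 60.

60.00 hours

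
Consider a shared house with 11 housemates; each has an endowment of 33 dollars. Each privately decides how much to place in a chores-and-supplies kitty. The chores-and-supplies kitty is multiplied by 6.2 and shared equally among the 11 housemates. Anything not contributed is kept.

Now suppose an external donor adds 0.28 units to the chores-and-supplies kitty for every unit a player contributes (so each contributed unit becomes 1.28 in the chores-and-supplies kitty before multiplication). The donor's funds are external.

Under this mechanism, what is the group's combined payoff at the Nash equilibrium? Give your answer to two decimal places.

With the mechanism, a contributed unit returns 6.2 × 1.28 / 11 = 0.7215 per unit of net cost — still below 1 — so contributing 0 remains dominant for every player.
At the Nash equilibrium no one contributes; group total payoff = 11 × 33 = 363.

363.00 dollars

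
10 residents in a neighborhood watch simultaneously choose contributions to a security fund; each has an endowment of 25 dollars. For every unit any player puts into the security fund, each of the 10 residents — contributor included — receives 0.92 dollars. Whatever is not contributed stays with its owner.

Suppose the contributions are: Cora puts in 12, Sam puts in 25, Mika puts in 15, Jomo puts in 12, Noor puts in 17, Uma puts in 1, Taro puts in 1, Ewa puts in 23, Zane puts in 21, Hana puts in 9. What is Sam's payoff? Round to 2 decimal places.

125.12 dollars

Total contributed: 12 + 25 + 15 + 12 + 17 + 1 + 1 + 23 + 21 + 9 = 136.
Each receives 0.92 × 136 = 125.12 from the security fund.
Sam keeps 25 − 25 = 0, so Sam's payoff is 0 + 125.12 = 125.12.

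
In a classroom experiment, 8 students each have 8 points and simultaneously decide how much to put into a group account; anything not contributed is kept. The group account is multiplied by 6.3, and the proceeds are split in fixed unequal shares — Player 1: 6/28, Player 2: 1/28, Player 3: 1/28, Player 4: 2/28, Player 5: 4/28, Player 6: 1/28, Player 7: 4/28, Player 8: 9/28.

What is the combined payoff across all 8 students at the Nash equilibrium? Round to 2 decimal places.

For player j, contributing a unit is worthwhile iff 6.3 × (j's share) ≥ 1, i.e. iff j's share is at least 0.1587.
The shares above 0.1587 belong to Player 1 and Player 8, contributing 8 each; the remaining 6 contribute 0. Total contributed: 16.
The group account pays out 6.3 × 16 = 100.80 in total (split across the unequal shares, but the aggregate is all that matters for the group sum).
The 6 free-riders keep 8 each, adding 48. Group total = 48 + 100.80 = 148.80.

148.80 points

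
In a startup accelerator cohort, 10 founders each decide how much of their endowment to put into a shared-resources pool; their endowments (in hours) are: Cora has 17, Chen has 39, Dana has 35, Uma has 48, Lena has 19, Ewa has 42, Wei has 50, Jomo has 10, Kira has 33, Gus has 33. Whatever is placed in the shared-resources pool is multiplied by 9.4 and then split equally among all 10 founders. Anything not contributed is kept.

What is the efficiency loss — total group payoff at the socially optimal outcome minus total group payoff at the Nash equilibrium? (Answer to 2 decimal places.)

The private return per contributed unit is 9.4/10 = 0.9400 < 1 for every player regardless of endowment, so the Nash equilibrium is zero contribution and the group total is Σ E_j = 17 + 39 + 35 + 48 + 19 + 42 + 50 + 10 + 33 + 33 = 326.
Each contributed unit returns 9.400 to the group, so the social optimum is full contribution by everyone: group total = 9.400 × 326 = 3064.40.
Efficiency loss = (9.400 − 1) × 326 = 2738.40.

2738.40 hours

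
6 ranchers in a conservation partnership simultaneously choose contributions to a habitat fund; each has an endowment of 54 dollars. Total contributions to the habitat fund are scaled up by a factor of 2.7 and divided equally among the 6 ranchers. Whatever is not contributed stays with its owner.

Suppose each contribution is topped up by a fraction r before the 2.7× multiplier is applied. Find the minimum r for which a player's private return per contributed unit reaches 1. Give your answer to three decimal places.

1.222

With matching at rate r, one contributed unit becomes (1 + r) in the habitat fund and returns 2.7 × (1 + r) / 6 to the contributor.
Setting this equal to 1: 1 + r = 6/2.7 = 2.2222.
So the minimum matching rate is r = 2.2222 − 1 = 1.222.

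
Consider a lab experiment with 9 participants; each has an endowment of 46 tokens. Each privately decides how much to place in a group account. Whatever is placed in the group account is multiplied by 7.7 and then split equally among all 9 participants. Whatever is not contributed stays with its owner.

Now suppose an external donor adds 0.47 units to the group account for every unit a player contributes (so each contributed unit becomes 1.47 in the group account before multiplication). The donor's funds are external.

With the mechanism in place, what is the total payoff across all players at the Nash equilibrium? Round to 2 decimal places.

The effective private return per unit is now 7.7 × 1.47 / 9 = 1.2577 > 1, so every player's dominant strategy flips to full contribution.
At the Nash equilibrium everyone contributes 46. Group total payoff = 7.7 × 1.47 × 414 = 4686.07.

4686.07 tokens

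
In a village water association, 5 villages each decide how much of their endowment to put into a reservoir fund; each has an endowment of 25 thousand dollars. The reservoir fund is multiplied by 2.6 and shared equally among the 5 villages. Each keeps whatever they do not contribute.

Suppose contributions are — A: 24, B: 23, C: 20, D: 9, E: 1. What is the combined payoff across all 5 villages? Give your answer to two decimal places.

248.20 thousand dollars

Total contributed: 24 + 23 + 20 + 9 + 1 = 77; total kept: 5 × 25 − 77 = 48.
The reservoir fund pays out 2.6 × 77 = 200.20 in aggregate.
Group total = 48 + 200.20 = 248.20.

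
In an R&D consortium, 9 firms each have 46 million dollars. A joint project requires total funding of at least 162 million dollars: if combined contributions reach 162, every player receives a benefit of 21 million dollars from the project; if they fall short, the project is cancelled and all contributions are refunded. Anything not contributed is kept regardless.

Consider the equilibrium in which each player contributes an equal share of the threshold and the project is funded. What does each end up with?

Equal share of the threshold: 162/9 = 18.
At this profile no one gains by cutting their contribution: any cut drops the total below 162, the project is cancelled, contributions are refunded, and the deviator ends with 46, which is less than 46 − 18 + 21 = 49. Contributing more than 18 just wastes the excess. So contributing exactly 18 is a best response.
Each player's payoff: 46 − 18 + 21 = 49.

49 million dollars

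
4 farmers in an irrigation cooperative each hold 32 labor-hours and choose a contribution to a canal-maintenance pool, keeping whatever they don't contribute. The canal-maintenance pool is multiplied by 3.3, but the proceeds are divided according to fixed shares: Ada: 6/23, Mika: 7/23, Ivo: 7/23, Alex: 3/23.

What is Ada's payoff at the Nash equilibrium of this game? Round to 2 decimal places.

A player with share s gets back 3.3·s per unit contributed, so full contribution is dominant for anyone with s > 1/3.3 = 0.3030 and zero contribution is dominant for anyone below.
The shares above 0.3030 belong to Mika and Ivo, contributing 32 each; the remaining 2 contribute 0. Total contributed: 64.
Ada keeps 32 and receives 3.3 × 64 × 6/23 = 55.10 from the canal-maintenance pool, for a payoff of 87.10.

87.10 labor-hours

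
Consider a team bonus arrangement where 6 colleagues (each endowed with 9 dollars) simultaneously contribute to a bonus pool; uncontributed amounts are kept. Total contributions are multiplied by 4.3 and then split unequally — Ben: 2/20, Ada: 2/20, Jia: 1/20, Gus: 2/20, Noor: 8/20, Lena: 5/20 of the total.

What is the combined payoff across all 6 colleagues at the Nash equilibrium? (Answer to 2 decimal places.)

Each unit j contributes comes back to j as 4.3 × (j's share), so j prefers to contribute only if that share exceeds 1/4.3 = 0.2326; otherwise keeping the unit dominates.
Noor and Lena clear that bar, contributing 9 each; the remaining 4 contribute 0. Total contributed: 18.
The bonus pool pays out 4.3 × 18 = 77.40 in total (split across the unequal shares, but the aggregate is all that matters for the group sum).
The 4 free-riders keep 9 each, adding 36. Group total = 36 + 77.40 = 113.40.

113.40 dollars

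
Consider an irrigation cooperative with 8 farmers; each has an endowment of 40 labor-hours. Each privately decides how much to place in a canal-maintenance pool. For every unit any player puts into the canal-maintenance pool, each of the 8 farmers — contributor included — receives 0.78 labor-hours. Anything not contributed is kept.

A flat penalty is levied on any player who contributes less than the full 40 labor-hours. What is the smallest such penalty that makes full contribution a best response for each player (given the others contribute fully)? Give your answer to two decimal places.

Given the others contribute fully, the best deviation is to contribute 0 (any partial contribution still incurs the fine and gives up units whose private return 0.78 is below 1).
Deviating from 40 to 0 saves 40 labor-hours but forfeits the deviator's share of the drop in the canal-maintenance pool: 0.78 × 40 = 31.20.
So the deviation gain is 40 − 31.20 = 8.80, and the fine must be at least 8.80 labor-hours to wipe it out.

8.80 labor-hours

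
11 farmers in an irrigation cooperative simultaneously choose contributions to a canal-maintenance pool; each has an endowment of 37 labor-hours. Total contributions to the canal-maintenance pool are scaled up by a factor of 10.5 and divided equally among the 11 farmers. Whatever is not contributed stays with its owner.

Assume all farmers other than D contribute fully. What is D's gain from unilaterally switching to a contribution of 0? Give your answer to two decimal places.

1.68 labor-hours

Switching from a contribution of 37 to 0 lets D keep an extra 37 labor-hours, but lowers the canal-maintenance pool by 37, which costs D their own share of that drop: 10.5/11 × 37 = 35.32.
Net gain = 37 − 35.32 = 1.68. The private return per contributed unit (0.9545) is below 1, so free-riding is indeed the best response regardless of what the others do.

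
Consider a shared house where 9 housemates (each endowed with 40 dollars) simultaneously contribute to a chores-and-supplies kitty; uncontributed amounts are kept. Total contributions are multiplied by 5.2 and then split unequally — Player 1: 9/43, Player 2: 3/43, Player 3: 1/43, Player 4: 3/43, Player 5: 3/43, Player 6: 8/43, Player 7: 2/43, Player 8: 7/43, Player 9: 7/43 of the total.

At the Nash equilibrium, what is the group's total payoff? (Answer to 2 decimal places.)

Each unit j contributes comes back to j as 5.2 × (j's share), so j prefers to contribute only if that share exceeds 1/5.2 = 0.1923; otherwise keeping the unit dominates.
Only Player 1 (9/43) clears that bar, contributing 40; the remaining 8 contribute 0. Total contributed: 40.
The chores-and-supplies kitty pays out 5.2 × 40 = 208.00 in total (split across the unequal shares, but the aggregate is all that matters for the group sum).
The 8 free-riders keep 40 each, adding 320. Group total = 320 + 208.00 = 528.00.

528.00 dollars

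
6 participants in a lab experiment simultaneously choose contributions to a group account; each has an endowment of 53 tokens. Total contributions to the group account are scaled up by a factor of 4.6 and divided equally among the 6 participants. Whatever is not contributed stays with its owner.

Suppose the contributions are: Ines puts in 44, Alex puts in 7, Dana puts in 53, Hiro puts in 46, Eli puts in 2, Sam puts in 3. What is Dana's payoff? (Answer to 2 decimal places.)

Total contributed: 44 + 7 + 53 + 46 + 2 + 3 = 155.
Each receives 4.6 × 155 / 6 = 118.83 from the group account.
Dana keeps 53 − 53 = 0, so Dana's payoff is 0 + 118.83 = 118.83.

118.83 tokens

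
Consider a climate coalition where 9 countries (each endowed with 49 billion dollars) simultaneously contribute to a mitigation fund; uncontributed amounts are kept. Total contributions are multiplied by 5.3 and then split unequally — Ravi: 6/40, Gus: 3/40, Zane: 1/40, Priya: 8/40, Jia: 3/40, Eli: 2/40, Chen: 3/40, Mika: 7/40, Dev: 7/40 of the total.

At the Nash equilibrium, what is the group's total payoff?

651.70 billion dollars

For player j, contributing a unit is worthwhile iff 5.3 × (j's share) ≥ 1, i.e. iff j's share is at least 0.1887.
Only Priya (8/40) clears that bar, contributing 49; the remaining 8 contribute 0. Total contributed: 49.
The mitigation fund pays out 5.3 × 49 = 259.70 in total (split across the unequal shares, but the aggregate is all that matters for the group sum).
The 8 free-riders keep 49 each, adding 392. Group total = 392 + 259.70 = 651.70.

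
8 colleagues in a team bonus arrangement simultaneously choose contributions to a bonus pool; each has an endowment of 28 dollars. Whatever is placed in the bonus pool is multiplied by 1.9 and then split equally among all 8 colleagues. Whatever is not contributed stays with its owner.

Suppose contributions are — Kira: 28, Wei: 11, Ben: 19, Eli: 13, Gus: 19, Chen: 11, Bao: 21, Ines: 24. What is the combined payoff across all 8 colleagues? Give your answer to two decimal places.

Total contributed: 28 + 11 + 19 + 13 + 19 + 11 + 21 + 24 = 146; total kept: 8 × 28 − 146 = 78.
The bonus pool pays out 1.9 × 146 = 277.40 in aggregate.
Group total = 78 + 277.40 = 355.40.

355.40 dollars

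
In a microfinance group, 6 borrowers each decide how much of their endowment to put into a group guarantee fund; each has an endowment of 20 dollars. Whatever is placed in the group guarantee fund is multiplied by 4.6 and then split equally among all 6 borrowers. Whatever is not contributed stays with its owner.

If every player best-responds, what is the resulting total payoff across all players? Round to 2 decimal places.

120.00 dollars

Each contributed unit returns 4.6/6 = 0.7667 to its contributor — below 1 — so contributing 0 is dominant for every player. At the Nash equilibrium everyone keeps their 20, and the group total is 6 × 20 = 120.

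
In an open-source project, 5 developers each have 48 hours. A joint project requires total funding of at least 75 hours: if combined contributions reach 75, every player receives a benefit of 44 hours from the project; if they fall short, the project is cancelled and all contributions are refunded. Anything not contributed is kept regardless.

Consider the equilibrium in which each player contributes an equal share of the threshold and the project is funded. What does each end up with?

Equal share of the threshold: 75/5 = 15.
At this profile no one gains by cutting their contribution: any cut drops the total below 75, the project is cancelled, contributions are refunded, and the deviator ends with 48, which is less than 48 − 15 + 44 = 77. Contributing more than 15 just wastes the excess. So contributing exactly 15 is a best response.
Each player's payoff: 48 − 15 + 44 = 77.

77 hours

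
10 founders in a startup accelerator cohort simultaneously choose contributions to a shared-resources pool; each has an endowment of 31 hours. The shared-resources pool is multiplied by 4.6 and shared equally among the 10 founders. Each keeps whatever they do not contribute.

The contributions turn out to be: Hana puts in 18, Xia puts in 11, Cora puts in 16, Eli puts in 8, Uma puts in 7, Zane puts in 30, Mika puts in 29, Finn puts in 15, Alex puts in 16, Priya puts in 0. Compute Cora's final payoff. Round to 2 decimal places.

84.00 hours

Total contributed: 18 + 11 + 16 + 8 + 7 + 30 + 29 + 15 + 16 + 0 = 150.
Each receives 4.6 × 150 / 10 = 69.00 from the shared-resources pool.
Cora keeps 31 − 16 = 15, so Cora's payoff is 15 + 69.00 = 84.00.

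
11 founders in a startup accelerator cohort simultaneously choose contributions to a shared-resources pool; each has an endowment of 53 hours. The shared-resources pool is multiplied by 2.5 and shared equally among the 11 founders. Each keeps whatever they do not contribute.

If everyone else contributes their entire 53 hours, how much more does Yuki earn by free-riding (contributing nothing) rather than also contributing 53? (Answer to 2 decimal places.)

Switching from a contribution of 53 to 0 lets Yuki keep an extra 53 hours, but lowers the shared-resources pool by 53, which costs Yuki their own share of that drop: 2.5/11 × 53 = 12.05.
Net gain = 53 − 12.05 = 40.95. The private return per contributed unit (0.2273) is below 1, so free-riding is indeed the best response regardless of what the others do.

40.95 hours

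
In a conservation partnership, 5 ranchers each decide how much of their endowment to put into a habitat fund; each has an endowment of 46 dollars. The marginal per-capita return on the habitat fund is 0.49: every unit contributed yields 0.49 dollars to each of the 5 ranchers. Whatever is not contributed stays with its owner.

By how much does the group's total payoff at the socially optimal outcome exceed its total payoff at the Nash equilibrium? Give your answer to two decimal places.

The private return per contributed unit is 0.49 < 1, so contributing 0 is dominant for every player. At the Nash equilibrium everyone keeps their 46, and the group total is 5 × 46 = 230.
Each contributed unit returns 2.450 to the group as a whole (0.49 to each of 5 players), which exceeds 1, so the social optimum is full contribution: group total = 2.450 × 230 = 563.50.
Efficiency loss = 563.50 − 230 = 333.50.

333.50 dollars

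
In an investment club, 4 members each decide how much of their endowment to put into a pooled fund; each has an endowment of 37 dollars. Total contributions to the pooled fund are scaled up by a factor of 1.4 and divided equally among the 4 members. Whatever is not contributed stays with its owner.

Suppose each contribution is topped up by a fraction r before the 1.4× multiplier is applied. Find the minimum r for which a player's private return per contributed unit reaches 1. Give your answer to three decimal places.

1.857

With matching at rate r, one contributed unit becomes (1 + r) in the pooled fund and returns 1.4 × (1 + r) / 4 to the contributor.
Setting this equal to 1: 1 + r = 4/1.4 = 2.8571.
So the minimum matching rate is r = 2.8571 − 1 = 1.857.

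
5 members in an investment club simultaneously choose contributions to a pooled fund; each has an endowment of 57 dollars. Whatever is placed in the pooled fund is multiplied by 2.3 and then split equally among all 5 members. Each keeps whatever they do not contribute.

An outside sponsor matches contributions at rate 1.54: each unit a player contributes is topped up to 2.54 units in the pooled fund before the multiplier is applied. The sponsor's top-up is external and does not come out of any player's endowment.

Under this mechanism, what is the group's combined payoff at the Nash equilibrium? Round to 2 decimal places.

1664.97 dollars

With the mechanism, a contributed unit returns 2.3 × 2.54 / 5 = 1.1684 per unit of net cost to the contributor — now above 1 — so contributing fully is weakly dominant for every player.
At the Nash equilibrium everyone contributes 57. Group total payoff = 2.3 × 2.54 × 285 = 1664.97.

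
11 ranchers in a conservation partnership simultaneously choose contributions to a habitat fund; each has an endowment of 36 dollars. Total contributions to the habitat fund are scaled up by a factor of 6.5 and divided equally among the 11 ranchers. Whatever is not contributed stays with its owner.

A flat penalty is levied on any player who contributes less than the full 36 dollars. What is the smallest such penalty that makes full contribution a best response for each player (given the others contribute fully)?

14.73 dollars

Given the others contribute fully, the best deviation is to contribute 0 (any partial contribution still incurs the fine and gives up units whose private return 0.5909 is below 1).
Deviating from 36 to 0 saves 36 dollars but forfeits the deviator's share of the drop in the habitat fund: 6.5/11 × 36 = 21.27.
So the deviation gain is 36 − 21.27 = 14.73, and the fine must be at least 14.73 dollars to wipe it out.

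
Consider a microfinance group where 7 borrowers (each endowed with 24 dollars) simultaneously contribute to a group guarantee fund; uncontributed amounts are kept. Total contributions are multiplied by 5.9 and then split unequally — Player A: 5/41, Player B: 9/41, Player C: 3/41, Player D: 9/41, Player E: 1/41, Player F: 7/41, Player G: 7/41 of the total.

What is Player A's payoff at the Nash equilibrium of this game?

93.07 dollars

Each unit j contributes comes back to j as 5.9 × (j's share), so j prefers to contribute only if that share exceeds 1/5.9 = 0.1695; otherwise keeping the unit dominates.
Player B, Player D, Player F and Player G clear that bar, contributing 24 each; the remaining 3 contribute 0. Total contributed: 96.
Player A keeps 24 and receives 5.9 × 96 × 5/41 = 69.07 from the group guarantee fund, for a payoff of 93.07.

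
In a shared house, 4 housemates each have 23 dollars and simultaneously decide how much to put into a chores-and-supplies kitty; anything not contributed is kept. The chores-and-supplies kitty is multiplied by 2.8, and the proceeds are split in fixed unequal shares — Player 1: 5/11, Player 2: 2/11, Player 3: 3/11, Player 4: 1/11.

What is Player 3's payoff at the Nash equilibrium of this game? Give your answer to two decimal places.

40.56 dollars

For player j, contributing a unit is worthwhile iff 2.8 × (j's share) ≥ 1, i.e. iff j's share is at least 0.3571.
Only Player 1 (5/11) clears that bar, contributing 23; the remaining 3 contribute 0. Total contributed: 23.
Player 3 keeps 23 and receives 2.8 × 23 × 3/11 = 17.56 from the chores-and-supplies kitty, for a payoff of 40.56.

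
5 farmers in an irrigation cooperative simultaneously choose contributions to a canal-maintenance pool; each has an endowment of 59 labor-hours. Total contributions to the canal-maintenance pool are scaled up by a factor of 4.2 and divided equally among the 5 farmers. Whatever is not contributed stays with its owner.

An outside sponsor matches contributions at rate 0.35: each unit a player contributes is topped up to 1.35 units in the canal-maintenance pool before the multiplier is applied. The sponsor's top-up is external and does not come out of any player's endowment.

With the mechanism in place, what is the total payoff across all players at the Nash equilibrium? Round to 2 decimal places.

Under the mechanism each unit contributed yields 4.2 × 1.35 / 5 = 1.1340 back to its contributor per unit of net cost, which exceeds 1, making full contribution the dominant choice for everyone.
So the Nash equilibrium is full contribution by all 5; the group earns 4.2 × 1.35 × 295 = 1672.65.

1672.65 labor-hours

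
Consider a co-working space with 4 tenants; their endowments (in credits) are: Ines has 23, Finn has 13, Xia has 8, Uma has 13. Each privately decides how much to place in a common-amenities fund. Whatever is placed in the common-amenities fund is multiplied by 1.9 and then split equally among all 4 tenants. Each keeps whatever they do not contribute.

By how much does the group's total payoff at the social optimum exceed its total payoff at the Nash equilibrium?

51.30 credits

The private return per contributed unit is 1.9/4 = 0.4750 < 1 for every player regardless of endowment, so the Nash equilibrium is zero contribution and the group total is Σ E_j = 23 + 13 + 8 + 13 = 57.
Each contributed unit returns 1.900 to the group, so the social optimum is full contribution by everyone: group total = 1.900 × 57 = 108.30.
Efficiency loss = (1.900 − 1) × 57 = 51.30.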